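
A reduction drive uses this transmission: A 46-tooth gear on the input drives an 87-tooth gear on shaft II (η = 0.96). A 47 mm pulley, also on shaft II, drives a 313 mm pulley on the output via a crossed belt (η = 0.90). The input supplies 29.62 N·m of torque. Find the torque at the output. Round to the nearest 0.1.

Gear mesh: ratio = 87/46 = 1.8913; torque at shaft II = 29.62 × 1.8913 × 0.96 = 53.78 N·m.
Belt: ratio = 313/47 = 6.6596; torque at the output = 53.78 × 6.6596 × 0.90 = 322.33 N·m.

322.3 N·m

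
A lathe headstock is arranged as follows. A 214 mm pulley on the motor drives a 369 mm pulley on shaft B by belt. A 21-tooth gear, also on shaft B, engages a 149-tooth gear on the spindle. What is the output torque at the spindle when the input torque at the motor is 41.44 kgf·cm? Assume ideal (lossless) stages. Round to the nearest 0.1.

507.0 kgf·cm

belt 369/214 = 1.7243 → τ = 41.44·1.7243 = 71.455 kgf·cm
gear mesh 149/21 = 7.0952 → τ = 71.455·7.0952 = 506.99 kgf·cm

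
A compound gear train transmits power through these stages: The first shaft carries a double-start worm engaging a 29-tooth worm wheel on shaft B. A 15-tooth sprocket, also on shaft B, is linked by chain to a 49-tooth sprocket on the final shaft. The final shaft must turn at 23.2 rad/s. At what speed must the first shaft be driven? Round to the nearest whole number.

1099 rad/s

Overall ratio R = 14.5 × 3.2667 = 47.367.
Required input speed = output speed × R = 23.2 × 47.367 = 1098.9 rad/s.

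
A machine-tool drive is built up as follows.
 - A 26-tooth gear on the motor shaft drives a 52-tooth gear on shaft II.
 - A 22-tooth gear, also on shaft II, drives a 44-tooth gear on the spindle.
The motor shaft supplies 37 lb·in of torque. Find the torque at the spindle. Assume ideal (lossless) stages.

148 lb·in

gear mesh 52/26 = 2 → τ = 37·2 = 74 lb·in
gear mesh 44/22 = 2 → τ = 74·2 = 148 lb·in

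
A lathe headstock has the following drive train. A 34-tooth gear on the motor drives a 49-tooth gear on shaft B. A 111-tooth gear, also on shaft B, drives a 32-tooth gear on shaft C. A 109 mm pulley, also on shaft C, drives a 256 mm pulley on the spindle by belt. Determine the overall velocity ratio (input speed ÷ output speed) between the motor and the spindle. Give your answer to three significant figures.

0.976

Each stage contributes driven/driver: gear mesh 49/34 = 1.4412, gear mesh 32/111 = 0.28829, belt 256/109 = 2.3486.
Overall: 1.4412 × 0.28829 × 2.3486 = 0.97579.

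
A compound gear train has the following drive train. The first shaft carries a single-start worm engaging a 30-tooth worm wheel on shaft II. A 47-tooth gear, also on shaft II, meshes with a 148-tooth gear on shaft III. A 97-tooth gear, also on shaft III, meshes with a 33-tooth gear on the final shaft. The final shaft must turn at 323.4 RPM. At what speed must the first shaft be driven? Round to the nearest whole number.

10394 RPM

Overall ratio R = 30 × 3.1489 × 0.34021 = 32.139.
Required input speed = output speed × R = 323.4 × 32.139 = 10394 RPM.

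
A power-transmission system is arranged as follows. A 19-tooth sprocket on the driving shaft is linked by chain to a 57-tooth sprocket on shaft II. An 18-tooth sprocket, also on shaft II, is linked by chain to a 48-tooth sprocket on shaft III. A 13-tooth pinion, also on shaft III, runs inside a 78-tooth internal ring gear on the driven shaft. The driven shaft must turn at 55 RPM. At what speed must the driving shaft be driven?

2640 RPM

Overall ratio R = 3 × 2.6667 × 6 = 48.
Required input speed = output speed × R = 55 × 48 = 2640 RPM.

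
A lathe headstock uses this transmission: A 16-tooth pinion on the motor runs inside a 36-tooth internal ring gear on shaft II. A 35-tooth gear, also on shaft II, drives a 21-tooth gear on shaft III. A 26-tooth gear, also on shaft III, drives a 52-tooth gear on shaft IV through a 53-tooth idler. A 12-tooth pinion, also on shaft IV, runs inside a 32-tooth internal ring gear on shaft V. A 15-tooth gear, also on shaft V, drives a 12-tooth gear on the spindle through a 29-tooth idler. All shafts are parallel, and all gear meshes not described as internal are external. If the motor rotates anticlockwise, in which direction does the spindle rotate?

clockwise

the motor → shaft II: internal mesh, same direction → CCW.
shaft II → shaft III: external mesh, 1 reversal → CW.
shaft III → shaft IV: driver → idler → driven is 2 external meshes, 2 reversals → CW.
shaft IV → shaft V: internal mesh, same direction → CW.
shaft V → the spindle: driver → idler → driven is 2 external meshes, 2 reversals → CW.
5 reversals in total — an odd number — so the spindle turns opposite to the motor.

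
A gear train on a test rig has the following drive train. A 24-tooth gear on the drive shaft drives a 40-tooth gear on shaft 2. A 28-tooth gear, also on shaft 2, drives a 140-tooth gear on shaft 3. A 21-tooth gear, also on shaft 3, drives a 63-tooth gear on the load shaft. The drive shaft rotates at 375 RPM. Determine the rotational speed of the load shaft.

15 RPM

the drive shaft → shaft 2 (gear mesh, 40/24): 375 ÷ 1.6667 = 225 RPM
shaft 2 → shaft 3 (gear mesh, 140/28): 225 ÷ 5 = 45 RPM
shaft 3 → the load shaft (gear mesh, 63/21): 45 ÷ 3 = 15 RPM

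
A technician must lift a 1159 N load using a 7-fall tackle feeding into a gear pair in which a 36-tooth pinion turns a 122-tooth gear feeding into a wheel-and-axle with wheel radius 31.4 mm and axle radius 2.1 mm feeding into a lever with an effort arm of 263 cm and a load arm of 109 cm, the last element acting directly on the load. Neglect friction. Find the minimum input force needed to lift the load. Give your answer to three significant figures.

1.35 N

Block-and-tackle MA = number of supporting rope parts = 7.
Gear pair MA = 122/36 = 3.3889.
Wheel-and-axle MA = R/r = 31.4/2.1 = 14.952.
Lever MA = effort arm / load arm = 263/109 = 2.4128.
Combined ideal MA = 7 × 3.3889 × 14.952 × 2.4128 = 855.84.
Effort = load / MA = 1159 / 855.84 = 1.3542 N.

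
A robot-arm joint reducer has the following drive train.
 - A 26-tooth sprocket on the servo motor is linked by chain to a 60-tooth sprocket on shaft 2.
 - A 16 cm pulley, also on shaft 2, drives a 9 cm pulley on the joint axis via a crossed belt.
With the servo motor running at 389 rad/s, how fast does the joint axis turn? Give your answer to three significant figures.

300 rad/s

the servo motor → shaft 2 (chain, 60/26): 389 ÷ 2.3077 = 168.57 rad/s
shaft 2 → the joint axis (belt, 9/16): 168.57 ÷ 0.5625 = 299.67 rad/s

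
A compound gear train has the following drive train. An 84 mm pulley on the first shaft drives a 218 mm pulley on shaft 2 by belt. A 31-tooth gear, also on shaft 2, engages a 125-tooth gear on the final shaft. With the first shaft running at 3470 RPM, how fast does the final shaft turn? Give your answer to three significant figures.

the first shaft → shaft 2 (belt, 218/84): 3470 ÷ 2.5952 = 1337.1 RPM
shaft 2 → the final shaft (gear mesh, 125/31): 1337.1 ÷ 4.0323 = 331.59 RPM

332 RPM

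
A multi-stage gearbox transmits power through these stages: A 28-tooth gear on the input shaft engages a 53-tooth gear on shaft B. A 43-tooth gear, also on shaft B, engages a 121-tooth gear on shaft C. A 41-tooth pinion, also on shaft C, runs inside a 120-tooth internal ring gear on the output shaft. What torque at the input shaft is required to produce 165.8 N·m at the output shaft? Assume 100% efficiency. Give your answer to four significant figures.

10.64 N·m

Overall ratio R = 1.8929 × 2.814 × 2.9268 = 15.589.
Input torque = output torque / R = 165.8 / 15.589 = 10.635 N·m.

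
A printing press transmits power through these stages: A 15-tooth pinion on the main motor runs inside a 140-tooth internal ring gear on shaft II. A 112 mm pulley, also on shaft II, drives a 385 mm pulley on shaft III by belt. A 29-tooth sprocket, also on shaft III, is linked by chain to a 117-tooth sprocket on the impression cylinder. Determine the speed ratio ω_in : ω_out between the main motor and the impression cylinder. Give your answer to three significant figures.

Each stage contributes driven/driver: internal gear 140/15 = 9.3333, belt 385/112 = 3.4375, chain 117/29 = 4.0345.
Overall: 9.3333 × 3.4375 × 4.0345 = 129.44.

129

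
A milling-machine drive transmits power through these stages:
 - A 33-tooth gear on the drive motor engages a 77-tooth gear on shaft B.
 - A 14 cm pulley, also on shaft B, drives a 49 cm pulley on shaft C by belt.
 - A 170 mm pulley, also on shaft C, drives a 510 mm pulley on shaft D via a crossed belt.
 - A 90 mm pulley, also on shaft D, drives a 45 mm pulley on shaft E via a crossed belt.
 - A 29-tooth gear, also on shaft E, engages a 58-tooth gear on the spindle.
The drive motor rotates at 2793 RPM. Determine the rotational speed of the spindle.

the drive motor → shaft B (gear mesh, 77/33): 2793 ÷ 2.3333 = 1197 RPM
shaft B → shaft C (belt, 49/14): 1197 ÷ 3.5 = 342 RPM
shaft C → shaft D (belt, 510/170): 342 ÷ 3 = 114 RPM
shaft D → shaft E (belt, 45/90): 114 ÷ 0.5 = 228 RPM
shaft E → the spindle (gear mesh, 58/29): 228 ÷ 2 = 114 RPM

114 RPM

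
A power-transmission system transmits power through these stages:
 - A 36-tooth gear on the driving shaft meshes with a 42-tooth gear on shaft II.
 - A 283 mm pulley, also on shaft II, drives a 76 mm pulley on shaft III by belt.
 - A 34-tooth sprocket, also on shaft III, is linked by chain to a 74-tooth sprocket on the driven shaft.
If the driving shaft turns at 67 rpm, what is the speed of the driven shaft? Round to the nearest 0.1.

98.3 rpm

the driving shaft → shaft II (gear mesh, 42/36): 67 ÷ 1.1667 = 57.429 rpm
shaft II → shaft III (belt, 76/283): 57.429 ÷ 0.26855 = 213.85 rpm
shaft III → the driven shaft (chain, 74/34): 213.85 ÷ 2.1765 = 98.254 rpm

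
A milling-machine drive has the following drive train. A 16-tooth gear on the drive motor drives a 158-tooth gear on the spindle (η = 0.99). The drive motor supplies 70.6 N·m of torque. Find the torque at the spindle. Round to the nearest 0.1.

Gear mesh: ratio = 158/16 = 9.875; torque at the spindle = 70.6 × 9.875 × 0.99 = 690.2 N·m.

690.2 N·m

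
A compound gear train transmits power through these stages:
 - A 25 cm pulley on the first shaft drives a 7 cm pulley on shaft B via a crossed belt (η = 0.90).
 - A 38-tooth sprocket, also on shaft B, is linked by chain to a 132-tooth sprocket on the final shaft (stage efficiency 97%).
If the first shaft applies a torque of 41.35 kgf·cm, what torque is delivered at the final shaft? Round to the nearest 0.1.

belt 7/25 = 0.28 → τ = 41.35·0.28·0.90 = 10.42 kgf·cm
chain 132/38 = 3.4737 → τ = 10.42·3.4737·0.97 = 35.111 kgf·cm

35.1 kgf·cm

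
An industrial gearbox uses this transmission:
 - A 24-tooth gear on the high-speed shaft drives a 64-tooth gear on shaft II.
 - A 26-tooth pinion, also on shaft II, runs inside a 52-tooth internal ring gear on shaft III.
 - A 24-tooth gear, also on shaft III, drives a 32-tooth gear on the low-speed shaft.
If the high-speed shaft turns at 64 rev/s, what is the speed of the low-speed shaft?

9 rev/s

Gear mesh: ratio = 64/24 = 2.6667, so shaft II turns at 64 / 2.6667 = 24 rev/s.
Internal gear: ratio = 52/26 = 2, so shaft III turns at 24 / 2 = 12 rev/s.
Gear mesh: ratio = 32/24 = 1.3333, so the low-speed shaft turns at 12 / 1.3333 = 9 rev/s.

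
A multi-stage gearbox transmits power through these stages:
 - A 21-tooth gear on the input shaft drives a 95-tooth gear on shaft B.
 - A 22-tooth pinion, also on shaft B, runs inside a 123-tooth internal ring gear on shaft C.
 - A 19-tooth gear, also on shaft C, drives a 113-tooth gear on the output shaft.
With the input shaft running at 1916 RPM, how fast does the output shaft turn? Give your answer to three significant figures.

gear mesh 95/21 = 4.5238 → 1916/4.5238 = 423.54 RPM
internal gear 123/22 = 5.5909 → 423.54/5.5909 = 75.755 RPM
gear mesh 113/19 = 5.9474 → 75.755/5.9474 = 12.737 RPM

12.7 RPM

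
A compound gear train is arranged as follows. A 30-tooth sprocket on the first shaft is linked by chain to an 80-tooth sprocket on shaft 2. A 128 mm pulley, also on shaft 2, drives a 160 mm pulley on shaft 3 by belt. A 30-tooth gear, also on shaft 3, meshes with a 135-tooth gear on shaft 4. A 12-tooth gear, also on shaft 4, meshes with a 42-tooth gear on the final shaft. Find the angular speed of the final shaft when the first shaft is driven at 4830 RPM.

92 RPM

the first shaft → shaft 2 (chain, 80/30): 4830 ÷ 2.6667 = 1811.2 RPM
shaft 2 → shaft 3 (belt, 160/128): 1811.2 ÷ 1.25 = 1449 RPM
shaft 3 → shaft 4 (gear mesh, 135/30): 1449 ÷ 4.5 = 322 RPM
shaft 4 → the final shaft (gear mesh, 42/12): 322 ÷ 3.5 = 92 RPM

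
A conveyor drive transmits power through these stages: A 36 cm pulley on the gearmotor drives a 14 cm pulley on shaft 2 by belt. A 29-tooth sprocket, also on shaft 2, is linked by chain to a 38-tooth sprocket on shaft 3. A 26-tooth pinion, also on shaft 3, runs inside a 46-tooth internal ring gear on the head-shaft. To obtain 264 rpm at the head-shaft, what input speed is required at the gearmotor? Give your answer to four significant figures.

238.0 rpm

Overall ratio R = 0.38889 × 1.3103 × 1.7692 = 0.90156.
Required input speed = output speed × R = 264 × 0.90156 = 238.01 rpm.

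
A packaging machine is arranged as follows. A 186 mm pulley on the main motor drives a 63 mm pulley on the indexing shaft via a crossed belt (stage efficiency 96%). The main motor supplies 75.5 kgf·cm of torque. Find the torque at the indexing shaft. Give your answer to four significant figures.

24.55 kgf·cm

After the belt (63/186): 75.5 × 0.33871 × 0.96 = 24.55 kgf·cm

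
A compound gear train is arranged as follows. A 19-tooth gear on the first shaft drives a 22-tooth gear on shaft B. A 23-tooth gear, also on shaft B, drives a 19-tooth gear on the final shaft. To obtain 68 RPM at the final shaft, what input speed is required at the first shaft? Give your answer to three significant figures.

65.0 RPM

Overall ratio R = 1.1579 × 0.82609 = 0.95652.
Required input speed = output speed × R = 68 × 0.95652 = 65.043 RPM.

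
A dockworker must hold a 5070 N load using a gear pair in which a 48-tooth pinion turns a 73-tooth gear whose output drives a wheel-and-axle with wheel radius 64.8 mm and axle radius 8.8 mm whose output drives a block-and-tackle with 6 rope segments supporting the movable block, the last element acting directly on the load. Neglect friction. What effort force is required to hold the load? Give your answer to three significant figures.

75.5 N

Gear pair MA = 73/48 = 1.5208.
Wheel-and-axle MA = R/r = 64.8/8.8 = 7.3636.
Block-and-tackle MA = number of supporting rope parts = 6.
Combined ideal MA = 1.5208 × 7.3636 × 6 = 67.193.
Effort = load / MA = 5070 / 67.193 = 75.454 N.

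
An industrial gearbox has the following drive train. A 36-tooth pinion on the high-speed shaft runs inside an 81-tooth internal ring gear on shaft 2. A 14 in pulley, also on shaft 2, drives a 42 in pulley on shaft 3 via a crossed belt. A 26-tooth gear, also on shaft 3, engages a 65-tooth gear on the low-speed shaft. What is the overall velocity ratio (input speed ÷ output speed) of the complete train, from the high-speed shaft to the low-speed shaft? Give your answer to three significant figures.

16.9

Each stage contributes driven/driver: internal gear 81/36 = 2.25, belt 42/14 = 3, gear mesh 65/26 = 2.5.
Overall: 2.25 × 3 × 2.5 = 16.875.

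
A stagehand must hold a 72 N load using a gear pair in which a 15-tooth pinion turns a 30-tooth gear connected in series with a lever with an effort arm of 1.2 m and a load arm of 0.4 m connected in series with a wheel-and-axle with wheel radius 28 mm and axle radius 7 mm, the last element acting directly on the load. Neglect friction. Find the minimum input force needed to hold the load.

3 N

Gear pair MA = 30/15 = 2.
Lever MA = effort arm / load arm = 1.2/0.4 = 3.
Wheel-and-axle MA = R/r = 28/7 = 4.
Combined ideal MA = 2 × 3 × 4 = 24.
Effort = load / MA = 72 / 24 = 3 N.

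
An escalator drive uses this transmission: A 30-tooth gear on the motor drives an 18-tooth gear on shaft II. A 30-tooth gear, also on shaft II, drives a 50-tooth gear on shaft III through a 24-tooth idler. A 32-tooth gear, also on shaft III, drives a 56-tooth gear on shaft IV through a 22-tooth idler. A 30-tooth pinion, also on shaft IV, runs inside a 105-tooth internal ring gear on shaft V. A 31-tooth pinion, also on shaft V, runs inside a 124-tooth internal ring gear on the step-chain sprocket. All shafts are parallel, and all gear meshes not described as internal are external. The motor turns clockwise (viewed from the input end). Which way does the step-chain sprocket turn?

counterclockwise

the motor → shaft II: external mesh, 1 reversal → CCW.
shaft II → shaft III: driver → idler → driven is 2 external meshes, 2 reversals → CCW.
shaft III → shaft IV: driver → idler → driven is 2 external meshes, 2 reversals → CCW.
shaft IV → shaft V: internal mesh, same direction → CCW.
shaft V → the step-chain sprocket: internal mesh, same direction → CCW.
5 reversals in total — an odd number — so the step-chain sprocket turns opposite to the motor.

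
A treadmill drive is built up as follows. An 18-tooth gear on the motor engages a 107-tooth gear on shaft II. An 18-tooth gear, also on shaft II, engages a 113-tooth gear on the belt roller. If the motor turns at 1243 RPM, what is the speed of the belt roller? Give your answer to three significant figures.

33.3 RPM

Gear mesh: ratio = 107/18 = 5.9444, so shaft II turns at 1243 / 5.9444 = 209.1 RPM.
Gear mesh: ratio = 113/18 = 6.2778, so the belt roller turns at 209.1 / 6.2778 = 33.308 RPM.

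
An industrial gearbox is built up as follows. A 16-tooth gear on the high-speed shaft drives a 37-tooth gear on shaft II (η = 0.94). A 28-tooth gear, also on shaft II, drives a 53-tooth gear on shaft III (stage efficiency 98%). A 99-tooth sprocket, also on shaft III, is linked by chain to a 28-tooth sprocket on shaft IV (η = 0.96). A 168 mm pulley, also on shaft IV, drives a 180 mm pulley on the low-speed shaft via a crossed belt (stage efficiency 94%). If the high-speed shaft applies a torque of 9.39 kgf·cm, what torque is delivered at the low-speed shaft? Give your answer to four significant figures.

Gear mesh: ratio = 37/16 = 2.3125; torque at shaft II = 9.39 × 2.3125 × 0.94 = 20.412 kgf·cm.
Gear mesh: ratio = 53/28 = 1.8929; torque at shaft III = 20.412 × 1.8929 × 0.98 = 37.863 kgf·cm.
Chain: ratio = 28/99 = 0.28283; torque at shaft IV = 37.863 × 0.28283 × 0.96 = 10.28 kgf·cm.
Belt: ratio = 180/168 = 1.0714; torque at the low-speed shaft = 10.28 × 1.0714 × 0.94 = 10.354 kgf·cm.

10.35 kgf·cm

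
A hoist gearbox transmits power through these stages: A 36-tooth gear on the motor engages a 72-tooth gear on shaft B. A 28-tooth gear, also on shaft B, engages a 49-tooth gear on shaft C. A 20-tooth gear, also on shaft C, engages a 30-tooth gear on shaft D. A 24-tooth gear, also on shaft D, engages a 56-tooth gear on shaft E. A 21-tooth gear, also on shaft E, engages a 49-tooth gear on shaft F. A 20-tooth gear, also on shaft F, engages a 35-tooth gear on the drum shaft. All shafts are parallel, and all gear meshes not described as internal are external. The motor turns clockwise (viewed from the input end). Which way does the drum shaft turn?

clockwise

the motor → shaft B: external mesh, 1 reversal → CCW.
shaft B → shaft C: external mesh, 1 reversal → CW.
shaft C → shaft D: external mesh, 1 reversal → CCW.
shaft D → shaft E: external mesh, 1 reversal → CW.
shaft E → shaft F: external mesh, 1 reversal → CCW.
shaft F → the drum shaft: external mesh, 1 reversal → CW.
6 reversals in total — an even number — so the drum shaft turns the same way as the motor.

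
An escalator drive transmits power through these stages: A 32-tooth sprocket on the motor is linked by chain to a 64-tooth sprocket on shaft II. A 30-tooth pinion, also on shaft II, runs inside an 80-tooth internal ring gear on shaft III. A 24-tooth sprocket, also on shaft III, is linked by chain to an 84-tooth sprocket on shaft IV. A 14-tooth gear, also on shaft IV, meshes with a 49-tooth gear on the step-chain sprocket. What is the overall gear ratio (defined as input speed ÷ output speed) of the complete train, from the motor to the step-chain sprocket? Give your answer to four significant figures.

Each stage contributes driven/driver: chain 64/32 = 2, internal gear 80/30 = 2.6667, chain 84/24 = 3.5, gear mesh 49/14 = 3.5.
Overall: 2 × 2.6667 × 3.5 × 3.5 = 65.333.

65.33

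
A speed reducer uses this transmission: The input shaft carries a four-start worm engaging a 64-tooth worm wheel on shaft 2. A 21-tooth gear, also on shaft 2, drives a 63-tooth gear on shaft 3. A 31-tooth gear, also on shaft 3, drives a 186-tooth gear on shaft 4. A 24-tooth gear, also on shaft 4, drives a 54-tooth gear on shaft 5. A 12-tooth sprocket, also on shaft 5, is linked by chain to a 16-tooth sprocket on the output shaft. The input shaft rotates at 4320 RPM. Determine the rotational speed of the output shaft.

5 RPM

Worm: ratio = 64/4 = 16, so shaft 2 turns at 4320 / 16 = 270 RPM.
Gear mesh: ratio = 63/21 = 3, so shaft 3 turns at 270 / 3 = 90 RPM.
Gear mesh: ratio = 186/31 = 6, so shaft 4 turns at 90 / 6 = 15 RPM.
Gear mesh: ratio = 54/24 = 2.25, so shaft 5 turns at 15 / 2.25 = 6.6667 RPM.
Chain: ratio = 16/12 = 1.3333, so the output shaft turns at 6.6667 / 1.3333 = 5 RPM.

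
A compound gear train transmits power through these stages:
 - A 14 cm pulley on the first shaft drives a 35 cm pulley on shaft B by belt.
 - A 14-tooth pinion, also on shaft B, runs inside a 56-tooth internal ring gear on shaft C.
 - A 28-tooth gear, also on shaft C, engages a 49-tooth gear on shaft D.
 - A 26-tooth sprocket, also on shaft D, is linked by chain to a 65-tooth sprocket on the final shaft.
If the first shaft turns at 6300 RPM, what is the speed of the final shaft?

144 RPM

the first shaft → shaft B (belt, 35/14): 6300 ÷ 2.5 = 2520 RPM
shaft B → shaft C (internal gear, 56/14): 2520 ÷ 4 = 630 RPM
shaft C → shaft D (gear mesh, 49/28): 630 ÷ 1.75 = 360 RPM
shaft D → the final shaft (chain, 65/26): 360 ÷ 2.5 = 144 RPM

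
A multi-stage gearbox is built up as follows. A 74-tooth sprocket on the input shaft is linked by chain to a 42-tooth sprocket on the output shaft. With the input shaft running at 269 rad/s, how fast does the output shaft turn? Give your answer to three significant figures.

474 rad/s

chain 42/74 = 0.56757 → 269/0.56757 = 473.95 rad/s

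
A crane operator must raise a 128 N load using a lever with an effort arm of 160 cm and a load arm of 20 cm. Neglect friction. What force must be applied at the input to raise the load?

Lever MA = effort arm / load arm = 160/20 = 8.
Effort = load / MA = 128 / 8 = 16 N.

16 N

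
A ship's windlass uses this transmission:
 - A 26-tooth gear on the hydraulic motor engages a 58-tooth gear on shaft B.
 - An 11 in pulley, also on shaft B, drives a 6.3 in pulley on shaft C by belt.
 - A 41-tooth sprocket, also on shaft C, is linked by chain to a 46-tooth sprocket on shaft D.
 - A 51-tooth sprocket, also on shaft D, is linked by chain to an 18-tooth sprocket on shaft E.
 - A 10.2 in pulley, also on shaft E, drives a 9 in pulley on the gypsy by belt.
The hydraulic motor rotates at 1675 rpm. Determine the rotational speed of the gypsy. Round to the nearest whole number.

3752 rpm

the hydraulic motor → shaft B (gear mesh, 58/26): 1675 ÷ 2.2308 = 750.86 rpm
shaft B → shaft C (belt, 6.3/11): 750.86 ÷ 0.57273 = 1311 rpm
shaft C → shaft D (chain, 46/41): 1311 ÷ 1.122 = 1168.5 rpm
shaft D → shaft E (chain, 18/51): 1168.5 ÷ 0.35294 = 3310.8 rpm
shaft E → the gypsy (belt, 9/10.2): 3310.8 ÷ 0.88235 = 3752.3 rpm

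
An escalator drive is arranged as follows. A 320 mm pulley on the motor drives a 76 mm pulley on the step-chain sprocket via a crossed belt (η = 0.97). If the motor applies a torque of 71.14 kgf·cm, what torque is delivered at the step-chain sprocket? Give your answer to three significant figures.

16.4 kgf·cm

belt 76/320 = 0.2375 → τ = 71.14·0.2375·0.97 = 16.389 kgf·cm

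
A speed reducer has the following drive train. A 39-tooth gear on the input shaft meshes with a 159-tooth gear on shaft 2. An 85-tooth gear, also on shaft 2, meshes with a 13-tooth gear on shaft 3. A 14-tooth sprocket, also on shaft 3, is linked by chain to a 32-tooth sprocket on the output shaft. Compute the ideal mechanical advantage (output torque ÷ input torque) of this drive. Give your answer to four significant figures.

Each stage contributes driven/driver: gear mesh 159/39 = 4.0769, gear mesh 13/85 = 0.15294, chain 32/14 = 2.2857.
Overall: 4.0769 × 0.15294 × 2.2857 = 1.4252.

1.425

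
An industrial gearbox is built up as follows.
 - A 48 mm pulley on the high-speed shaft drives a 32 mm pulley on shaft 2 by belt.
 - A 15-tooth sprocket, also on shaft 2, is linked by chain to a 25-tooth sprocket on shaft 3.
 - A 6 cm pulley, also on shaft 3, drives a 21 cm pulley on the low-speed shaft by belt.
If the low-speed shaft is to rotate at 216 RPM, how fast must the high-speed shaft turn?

840 RPM

Overall ratio R = 0.66667 × 1.6667 × 3.5 = 3.8889.
Required input speed = output speed × R = 216 × 3.8889 = 840 RPM.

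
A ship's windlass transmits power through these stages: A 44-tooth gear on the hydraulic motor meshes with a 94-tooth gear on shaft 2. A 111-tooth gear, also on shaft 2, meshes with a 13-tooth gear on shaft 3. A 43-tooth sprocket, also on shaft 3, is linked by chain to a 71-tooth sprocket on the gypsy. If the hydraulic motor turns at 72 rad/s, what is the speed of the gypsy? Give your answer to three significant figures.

174 rad/s

Gear mesh: ratio = 94/44 = 2.1364, so shaft 2 turns at 72 / 2.1364 = 33.702 rad/s.
Gear mesh: ratio = 13/111 = 0.11712, so shaft 3 turns at 33.702 / 0.11712 = 287.76 rad/s.
Chain: ratio = 71/43 = 1.6512, so the gypsy turns at 287.76 / 1.6512 = 174.28 rad/s.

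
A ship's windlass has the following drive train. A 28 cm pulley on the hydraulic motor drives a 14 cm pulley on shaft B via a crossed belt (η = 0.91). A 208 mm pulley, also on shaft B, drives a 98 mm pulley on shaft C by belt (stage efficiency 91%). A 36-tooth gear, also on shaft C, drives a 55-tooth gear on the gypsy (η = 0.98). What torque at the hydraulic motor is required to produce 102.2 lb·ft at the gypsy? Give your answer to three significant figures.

Overall ratio R = 0.5 × 0.47115 × 1.5278 = 0.35991; overall efficiency η = 0.91 × 0.91 × 0.98 = 0.8115.
Input torque = output torque / (R × η) = 102.2 / (0.35991 × 0.8115) = 349.9 lb·ft.

350 lb·ft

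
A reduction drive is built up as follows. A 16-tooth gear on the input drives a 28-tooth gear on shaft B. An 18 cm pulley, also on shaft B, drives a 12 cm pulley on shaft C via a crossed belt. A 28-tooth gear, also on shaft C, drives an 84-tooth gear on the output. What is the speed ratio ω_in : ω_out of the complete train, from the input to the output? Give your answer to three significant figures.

3.50

Each stage contributes driven/driver: gear mesh 28/16 = 1.75, belt 12/18 = 0.66667, gear mesh 84/28 = 3.
Overall: 1.75 × 0.66667 × 3 = 3.5.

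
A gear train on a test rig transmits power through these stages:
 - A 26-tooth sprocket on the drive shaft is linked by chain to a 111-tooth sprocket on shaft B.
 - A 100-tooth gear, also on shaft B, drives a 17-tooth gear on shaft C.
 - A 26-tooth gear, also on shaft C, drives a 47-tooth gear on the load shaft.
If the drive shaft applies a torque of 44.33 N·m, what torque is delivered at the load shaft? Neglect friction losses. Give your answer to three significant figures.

58.2 N·m

chain 111/26 = 4.2692 → τ = 44.33·4.2692 = 189.25 N·m
gear mesh 17/100 = 0.17 → τ = 189.25·0.17 = 32.173 N·m
gear mesh 47/26 = 1.8077 → τ = 32.173·1.8077 = 58.16 N·m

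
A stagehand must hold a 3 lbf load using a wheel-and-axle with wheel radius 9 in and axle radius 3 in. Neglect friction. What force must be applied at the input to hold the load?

Wheel-and-axle MA = R/r = 9/3 = 3.
Effort = load / MA = 3 / 3 = 1 lbf.

1 lbf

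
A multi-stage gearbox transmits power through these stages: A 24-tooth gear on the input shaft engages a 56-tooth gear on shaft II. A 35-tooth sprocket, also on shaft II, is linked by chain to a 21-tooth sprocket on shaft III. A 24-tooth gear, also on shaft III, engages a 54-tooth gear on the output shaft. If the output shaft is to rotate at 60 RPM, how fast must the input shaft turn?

Overall ratio R = 2.3333 × 0.6 × 2.25 = 3.15.
Required input speed = output speed × R = 60 × 3.15 = 189 RPM.

189 RPM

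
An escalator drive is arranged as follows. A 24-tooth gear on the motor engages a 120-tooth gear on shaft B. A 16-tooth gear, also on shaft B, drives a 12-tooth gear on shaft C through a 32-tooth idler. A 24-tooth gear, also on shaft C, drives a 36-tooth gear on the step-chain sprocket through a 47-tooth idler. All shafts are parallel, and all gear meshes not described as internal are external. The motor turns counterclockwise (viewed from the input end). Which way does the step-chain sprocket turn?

the motor → shaft B: external mesh, 1 reversal → CW.
shaft B → shaft C: driver → idler → driven is 2 external meshes, 2 reversals → CW.
shaft C → the step-chain sprocket: driver → idler → driven is 2 external meshes, 2 reversals → CW.
5 reversals in total — an odd number — so the step-chain sprocket turns opposite to the motor.

clockwise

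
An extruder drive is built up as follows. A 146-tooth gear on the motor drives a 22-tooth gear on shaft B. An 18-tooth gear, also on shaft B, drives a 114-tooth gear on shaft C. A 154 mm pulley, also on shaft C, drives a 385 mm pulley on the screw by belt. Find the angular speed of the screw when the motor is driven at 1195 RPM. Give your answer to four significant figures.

500.9 RPM

the motor → shaft B (gear mesh, 22/146): 1195 ÷ 0.15068 = 7930.5 RPM
shaft B → shaft C (gear mesh, 114/18): 7930.5 ÷ 6.3333 = 1252.2 RPM
shaft C → the screw (belt, 385/154): 1252.2 ÷ 2.5 = 500.87 RPM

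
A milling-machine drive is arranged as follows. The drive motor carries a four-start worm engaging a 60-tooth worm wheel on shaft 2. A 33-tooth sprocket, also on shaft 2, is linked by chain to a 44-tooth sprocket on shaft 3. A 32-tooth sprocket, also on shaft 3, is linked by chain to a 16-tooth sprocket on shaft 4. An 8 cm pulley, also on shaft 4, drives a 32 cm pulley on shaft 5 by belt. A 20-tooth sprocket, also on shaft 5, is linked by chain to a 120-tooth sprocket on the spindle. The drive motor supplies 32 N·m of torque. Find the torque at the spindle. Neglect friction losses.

After the worm (60/4): 32 × 15 = 480 N·m
After the chain (44/33): 480 × 1.3333 = 640 N·m
After the chain (16/32): 640 × 0.5 = 320 N·m
After the belt (32/8): 320 × 4 = 1280 N·m
After the chain (120/20): 1280 × 6 = 7680 N·m

7680 N·m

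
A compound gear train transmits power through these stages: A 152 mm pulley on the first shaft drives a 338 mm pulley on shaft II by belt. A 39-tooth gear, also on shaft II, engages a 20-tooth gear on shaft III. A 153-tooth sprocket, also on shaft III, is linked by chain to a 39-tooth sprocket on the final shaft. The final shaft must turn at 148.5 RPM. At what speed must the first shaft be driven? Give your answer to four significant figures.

43.17 RPM

Overall ratio R = 2.2237 × 0.51282 × 0.2549 = 0.29068.
Required input speed = output speed × R = 148.5 × 0.29068 = 43.166 RPM.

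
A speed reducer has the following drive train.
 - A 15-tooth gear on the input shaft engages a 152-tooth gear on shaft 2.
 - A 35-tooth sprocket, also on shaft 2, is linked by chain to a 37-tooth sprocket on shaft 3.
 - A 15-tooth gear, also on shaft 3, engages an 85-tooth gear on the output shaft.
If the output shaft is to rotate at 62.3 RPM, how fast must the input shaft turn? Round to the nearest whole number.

3782 RPM

Overall ratio R = 10.133 × 1.0571 × 5.6667 = 60.703.
Required input speed = output speed × R = 62.3 × 60.703 = 3781.8 RPM.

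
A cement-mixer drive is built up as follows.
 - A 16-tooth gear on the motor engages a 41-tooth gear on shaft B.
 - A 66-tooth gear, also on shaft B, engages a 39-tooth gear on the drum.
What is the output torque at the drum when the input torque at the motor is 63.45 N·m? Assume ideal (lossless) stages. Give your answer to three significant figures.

96.1 N·m

Gear mesh: ratio = 41/16 = 2.5625; torque at shaft B = 63.45 × 2.5625 = 162.59 N·m.
Gear mesh: ratio = 39/66 = 0.59091; torque at the drum = 162.59 × 0.59091 = 96.076 N·m.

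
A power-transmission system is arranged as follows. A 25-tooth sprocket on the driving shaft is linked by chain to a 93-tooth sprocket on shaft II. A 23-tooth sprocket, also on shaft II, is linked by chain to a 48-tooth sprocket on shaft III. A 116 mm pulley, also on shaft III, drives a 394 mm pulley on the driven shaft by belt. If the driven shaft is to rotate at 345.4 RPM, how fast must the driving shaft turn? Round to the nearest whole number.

Overall ratio R = 3.72 × 2.087 × 3.3966 = 26.369.
Required input speed = output speed × R = 345.4 × 26.369 = 9107.9 RPM.

9108 RPM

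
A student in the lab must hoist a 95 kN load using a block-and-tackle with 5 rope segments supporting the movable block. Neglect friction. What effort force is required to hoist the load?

19 kN

Block-and-tackle MA = number of supporting rope parts = 5.
Effort = load / MA = 95 / 5 = 19 kN.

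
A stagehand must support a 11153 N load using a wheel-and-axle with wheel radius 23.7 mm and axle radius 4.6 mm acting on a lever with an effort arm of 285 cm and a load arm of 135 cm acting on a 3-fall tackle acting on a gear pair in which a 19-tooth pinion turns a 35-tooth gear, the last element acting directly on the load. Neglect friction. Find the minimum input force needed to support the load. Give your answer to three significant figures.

Wheel-and-axle MA = R/r = 23.7/4.6 = 5.1522.
Lever MA = effort arm / load arm = 285/135 = 2.1111.
Block-and-tackle MA = number of supporting rope parts = 3.
Gear pair MA = 35/19 = 1.8421.
Combined ideal MA = 5.1522 × 2.1111 × 3 × 1.8421 = 60.109.
Effort = load / MA = 11153 / 60.109 = 185.55 N.

186 N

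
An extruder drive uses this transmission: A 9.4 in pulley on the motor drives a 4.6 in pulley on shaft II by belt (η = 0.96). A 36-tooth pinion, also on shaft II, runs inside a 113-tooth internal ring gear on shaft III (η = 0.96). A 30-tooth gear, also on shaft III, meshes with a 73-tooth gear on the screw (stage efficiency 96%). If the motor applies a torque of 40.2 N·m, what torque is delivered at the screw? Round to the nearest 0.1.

132.9 N·m

After the belt (4.6/9.4): 40.2 × 0.48936 × 0.96 = 18.885 N·m
After the internal gear (113/36): 18.885 × 3.1389 × 0.96 = 56.908 N·m
After the gear mesh (73/30): 56.908 × 2.4333 × 0.96 = 132.94 N·m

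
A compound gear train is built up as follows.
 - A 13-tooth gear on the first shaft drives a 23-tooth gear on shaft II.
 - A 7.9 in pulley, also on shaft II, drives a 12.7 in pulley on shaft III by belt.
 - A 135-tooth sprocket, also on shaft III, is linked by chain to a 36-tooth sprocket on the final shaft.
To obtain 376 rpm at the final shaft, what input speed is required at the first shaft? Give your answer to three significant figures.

285 rpm

Overall ratio R = 1.7692 × 1.6076 × 0.26667 = 0.75846.
Required input speed = output speed × R = 376 × 0.75846 = 285.18 rpm.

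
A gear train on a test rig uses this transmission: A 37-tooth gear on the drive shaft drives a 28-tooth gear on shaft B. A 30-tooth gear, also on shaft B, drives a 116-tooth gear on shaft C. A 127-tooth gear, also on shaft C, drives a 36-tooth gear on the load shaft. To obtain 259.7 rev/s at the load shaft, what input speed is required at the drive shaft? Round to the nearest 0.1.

Overall ratio R = 0.75676 × 3.8667 × 0.28346 = 0.82945.
Required input speed = output speed × R = 259.7 × 0.82945 = 215.41 rev/s.

215.4 rev/s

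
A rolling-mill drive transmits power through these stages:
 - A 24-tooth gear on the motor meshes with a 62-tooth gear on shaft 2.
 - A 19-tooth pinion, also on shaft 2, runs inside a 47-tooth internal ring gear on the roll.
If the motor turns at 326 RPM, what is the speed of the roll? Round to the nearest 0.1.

51.0 RPM

Gear mesh: ratio = 62/24 = 2.5833, so shaft 2 turns at 326 / 2.5833 = 126.19 RPM.
Internal gear: ratio = 47/19 = 2.4737, so the roll turns at 126.19 / 2.4737 = 51.014 RPM.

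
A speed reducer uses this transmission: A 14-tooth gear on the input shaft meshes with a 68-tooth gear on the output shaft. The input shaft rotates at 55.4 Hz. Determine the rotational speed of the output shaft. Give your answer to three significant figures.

gear mesh 68/14 = 4.8571 → 55.4/4.8571 = 11.406 Hz

11.4 Hz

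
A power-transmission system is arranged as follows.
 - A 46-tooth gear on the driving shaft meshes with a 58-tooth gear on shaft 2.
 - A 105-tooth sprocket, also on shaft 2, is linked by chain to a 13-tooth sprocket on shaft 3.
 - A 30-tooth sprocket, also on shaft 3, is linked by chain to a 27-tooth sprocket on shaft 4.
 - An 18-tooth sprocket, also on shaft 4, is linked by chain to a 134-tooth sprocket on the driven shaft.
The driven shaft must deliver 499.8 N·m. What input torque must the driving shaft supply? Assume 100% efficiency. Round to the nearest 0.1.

Overall ratio R = 1.2609 × 0.12381 × 0.9 × 7.4444 = 1.0459.
Input torque = output torque / R = 499.8 / 1.0459 = 477.86 N·m.

477.9 N·m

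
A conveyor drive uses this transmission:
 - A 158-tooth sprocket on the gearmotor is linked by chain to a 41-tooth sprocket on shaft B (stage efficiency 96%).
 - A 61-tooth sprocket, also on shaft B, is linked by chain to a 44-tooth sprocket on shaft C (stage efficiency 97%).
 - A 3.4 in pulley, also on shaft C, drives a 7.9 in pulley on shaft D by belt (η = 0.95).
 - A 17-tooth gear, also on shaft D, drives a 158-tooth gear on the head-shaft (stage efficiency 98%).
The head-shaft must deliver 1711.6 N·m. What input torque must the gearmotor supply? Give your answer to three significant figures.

Overall ratio R = 0.25949 × 0.72131 × 2.3235 × 9.2941 = 4.0421; overall efficiency η = 0.96 × 0.97 × 0.95 × 0.98 = 0.8669.
Input torque = output torque / (R × η) = 1711.6 / (4.0421 × 0.8669) = 488.43 N·m.

488 N·m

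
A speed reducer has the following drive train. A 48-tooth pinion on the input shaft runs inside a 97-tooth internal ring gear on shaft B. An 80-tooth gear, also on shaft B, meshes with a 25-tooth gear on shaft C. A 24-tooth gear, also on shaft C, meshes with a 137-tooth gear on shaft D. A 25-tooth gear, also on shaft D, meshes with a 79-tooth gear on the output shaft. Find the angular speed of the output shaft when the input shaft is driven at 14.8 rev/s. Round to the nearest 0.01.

1.30 rev/s

internal gear 97/48 = 2.0208 → 14.8/2.0208 = 7.3237 rev/s
gear mesh 25/80 = 0.3125 → 7.3237/0.3125 = 23.436 rev/s
gear mesh 137/24 = 5.7083 → 23.436/5.7083 = 4.1056 rev/s
gear mesh 79/25 = 3.16 → 4.1056/3.16 = 1.2992 rev/s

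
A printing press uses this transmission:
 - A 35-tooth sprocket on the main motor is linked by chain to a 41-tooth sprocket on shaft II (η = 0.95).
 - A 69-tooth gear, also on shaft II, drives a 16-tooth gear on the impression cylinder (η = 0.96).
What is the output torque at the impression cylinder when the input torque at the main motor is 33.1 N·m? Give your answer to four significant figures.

8.200 N·m

After the chain (41/35): 33.1 × 1.1714 × 0.95 = 36.836 N·m
After the gear mesh (16/69): 36.836 × 0.23188 × 0.96 = 8.1999 N·m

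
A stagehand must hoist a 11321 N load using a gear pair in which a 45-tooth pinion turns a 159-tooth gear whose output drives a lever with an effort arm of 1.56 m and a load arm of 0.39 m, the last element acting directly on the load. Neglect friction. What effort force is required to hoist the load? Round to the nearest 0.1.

Gear pair MA = 159/45 = 3.5333.
Lever MA = effort arm / load arm = 1.56/0.39 = 4.
Combined ideal MA = 3.5333 × 4 = 14.133.
Effort = load / MA = 11321 / 14.133 = 801.01 N.

801.0 N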